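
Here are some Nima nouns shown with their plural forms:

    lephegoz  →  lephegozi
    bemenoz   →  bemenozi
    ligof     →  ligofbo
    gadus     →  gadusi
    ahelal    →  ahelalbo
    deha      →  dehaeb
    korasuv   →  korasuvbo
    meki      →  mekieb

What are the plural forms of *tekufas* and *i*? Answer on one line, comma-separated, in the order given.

The alternation tracks the final sound of the stem — -i when the stem ends in a sibilant (*lephegoz*, *bemenoz*, *gadus*); -bo when the stem ends in a non-sibilant consonant (*ligof*, *ahelal*, *korasuv*); -eb when the stem ends in a vowel (*deha*, *meki*).
*tekufas*: final sound = /s/, a sibilant → -i → *tekufasi*.
*i* — final sound /i/ (a vowel) → -eb → *ieb*.

tekufasi, ieb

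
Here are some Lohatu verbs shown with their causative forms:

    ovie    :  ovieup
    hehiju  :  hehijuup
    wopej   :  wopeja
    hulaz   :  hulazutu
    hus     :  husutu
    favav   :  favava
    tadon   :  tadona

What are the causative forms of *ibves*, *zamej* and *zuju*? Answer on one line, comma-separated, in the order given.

The alternation tracks the final sound of the stem — -utu when the stem ends in a sibilant (*hulaz*, *hus*); -a when the stem ends in a non-sibilant consonant (*wopej*, *favav*, *tadon*); -up when the stem ends in a vowel (*ovie*, *hehiju*).
The final sound of *ibves* is /s/, which is a sibilant, so the suffix is -utu, giving *ibvesutu*.
The final sound of *zamej* is /j/, which is a non-sibilant consonant, so the suffix is -a, giving *zameja*.
The final sound of *zuju* is /u/, which is a vowel, so the suffix is -up, giving *zujuup*.

ibvesutu, zameja, zujuup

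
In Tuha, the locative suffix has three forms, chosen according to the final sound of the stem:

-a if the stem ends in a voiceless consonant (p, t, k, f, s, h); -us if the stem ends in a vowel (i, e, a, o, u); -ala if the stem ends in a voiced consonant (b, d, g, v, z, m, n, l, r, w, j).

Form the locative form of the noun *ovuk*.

ovuka

*ovuk* — final sound /k/ (a voiceless consonant) → -a → *ovuka*.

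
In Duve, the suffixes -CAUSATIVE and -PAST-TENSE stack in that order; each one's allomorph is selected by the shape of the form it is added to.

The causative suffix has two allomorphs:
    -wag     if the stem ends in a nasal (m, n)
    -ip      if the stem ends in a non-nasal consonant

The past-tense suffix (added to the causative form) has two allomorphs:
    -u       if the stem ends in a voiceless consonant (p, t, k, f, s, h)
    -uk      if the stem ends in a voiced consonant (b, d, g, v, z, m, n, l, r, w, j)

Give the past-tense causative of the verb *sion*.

sionwaguk

*sion*: final consonant = /n/, a nasal → -wag → *sionwag*.
The causative form *sionwag*: final consonant = /g/, voiced → -uk → *sionwaguk*.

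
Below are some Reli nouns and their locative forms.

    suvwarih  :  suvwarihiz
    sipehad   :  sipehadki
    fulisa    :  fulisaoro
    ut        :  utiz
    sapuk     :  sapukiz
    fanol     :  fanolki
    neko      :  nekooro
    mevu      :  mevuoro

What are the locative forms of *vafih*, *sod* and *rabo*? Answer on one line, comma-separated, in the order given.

The pattern is voicing of the final sound: -iz when the stem ends in a voiceless consonant (*suvwarih*, *ut*, *sapuk*); -ki when the stem ends in a voiced consonant (*sipehad*, *fanol*); -oro when the stem ends in a vowel (*fulisa*, *neko*, *mevu*).
*vafih* — final sound /h/ (a voiceless consonant) → -iz → *vafihiz*.
*sod* — final sound /d/ (a voiced consonant) → -ki → *sodki*.
*rabo*: final sound = /o/, a vowel → -oro → *rabooro*.

vafihiz, sodki, rabooro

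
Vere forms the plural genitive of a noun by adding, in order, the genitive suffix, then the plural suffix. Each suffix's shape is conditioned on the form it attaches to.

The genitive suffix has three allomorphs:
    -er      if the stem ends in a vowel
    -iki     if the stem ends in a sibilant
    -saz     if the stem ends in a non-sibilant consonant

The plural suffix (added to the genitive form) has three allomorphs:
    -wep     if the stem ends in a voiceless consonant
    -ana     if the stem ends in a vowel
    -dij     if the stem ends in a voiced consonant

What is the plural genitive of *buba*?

bubaerdij

Since the final sound of *buba* is /a/ (a vowel), it takes -er, giving *bubaer*.
Since the final sound of the genitive form *bubaer* is /r/ (a voiced consonant), it takes -dij, giving *bubaerdij*.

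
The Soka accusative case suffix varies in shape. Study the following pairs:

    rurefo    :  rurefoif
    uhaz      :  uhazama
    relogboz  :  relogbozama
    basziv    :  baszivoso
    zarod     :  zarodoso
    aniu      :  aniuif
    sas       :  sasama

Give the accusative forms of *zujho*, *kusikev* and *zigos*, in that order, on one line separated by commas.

Looking at the final sound of each stem: -ama when the stem ends in a sibilant (*uhaz*, *relogboz*, *sas*); -oso when the stem ends in a non-sibilant consonant (*basziv*, *zarod*); -if when the stem ends in a vowel (*rurefo*, *aniu*).
*zujho*: final sound = /o/, a vowel → -if → *zujhoif*.
The final sound of *kusikev* is /v/, which is a non-sibilant consonant, so the suffix is -oso, giving *kusikevoso*.
Since the final sound of *zigos* is /s/ (a sibilant), it takes -ama, giving *zigosama*.

zujhoif, kusikevoso, zigosama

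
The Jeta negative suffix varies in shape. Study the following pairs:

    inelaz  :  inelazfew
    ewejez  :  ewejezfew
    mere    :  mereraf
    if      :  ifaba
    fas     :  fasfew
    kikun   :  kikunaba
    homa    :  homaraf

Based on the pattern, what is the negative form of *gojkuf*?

The pattern is sibilance of the final sound: -few when the stem ends in a sibilant (*inelaz*, *ewejez*, *fas*); -aba when the stem ends in a non-sibilant consonant (*if*, *kikun*); -raf when the stem ends in a vowel (*mere*, *homa*).
*gojkuf* — final sound /f/ (a non-sibilant consonant) → -aba → *gojkufaba*.

gojkufaba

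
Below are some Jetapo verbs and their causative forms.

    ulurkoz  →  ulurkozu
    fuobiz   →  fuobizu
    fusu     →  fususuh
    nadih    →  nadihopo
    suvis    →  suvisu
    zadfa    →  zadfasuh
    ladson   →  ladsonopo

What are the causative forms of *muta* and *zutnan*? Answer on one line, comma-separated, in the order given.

The alternation tracks the final sound of the stem — -u when the stem ends in a sibilant (*ulurkoz*, *fuobiz*, *suvis*); -opo when the stem ends in a non-sibilant consonant (*nadih*, *ladson*); -suh when the stem ends in a vowel (*fusu*, *zadfa*).
*muta*: final sound = /a/, a vowel → -suh → *mutasuh*.
*zutnan*: final sound = /n/, a non-sibilant consonant → -opo → *zutnanopo*.

mutasuh, zutnanopo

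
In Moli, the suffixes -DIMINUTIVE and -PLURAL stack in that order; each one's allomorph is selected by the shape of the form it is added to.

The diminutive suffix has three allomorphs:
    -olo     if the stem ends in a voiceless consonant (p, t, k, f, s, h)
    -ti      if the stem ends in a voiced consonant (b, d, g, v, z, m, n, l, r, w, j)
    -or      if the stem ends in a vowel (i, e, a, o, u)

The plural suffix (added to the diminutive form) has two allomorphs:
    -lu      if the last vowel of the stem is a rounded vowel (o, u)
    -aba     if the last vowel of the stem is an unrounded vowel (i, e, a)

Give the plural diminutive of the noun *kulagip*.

kulagipololu

*kulagip* — final sound /p/ (a voiceless consonant) → -olo → *kulagipolo*.
The diminutive form *kulagipolo*: last vowel = /o/, a rounded vowel → -lu → *kulagipololu*.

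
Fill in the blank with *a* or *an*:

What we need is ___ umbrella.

The indefinite article is chosen by the initial *sound* of the following word, not its spelling.
*umbrella* begins with the sound /ʌ/ (u pronounced /ʌ/) — a vowel sound.
So the article is *an*: What we need is an umbrella.

an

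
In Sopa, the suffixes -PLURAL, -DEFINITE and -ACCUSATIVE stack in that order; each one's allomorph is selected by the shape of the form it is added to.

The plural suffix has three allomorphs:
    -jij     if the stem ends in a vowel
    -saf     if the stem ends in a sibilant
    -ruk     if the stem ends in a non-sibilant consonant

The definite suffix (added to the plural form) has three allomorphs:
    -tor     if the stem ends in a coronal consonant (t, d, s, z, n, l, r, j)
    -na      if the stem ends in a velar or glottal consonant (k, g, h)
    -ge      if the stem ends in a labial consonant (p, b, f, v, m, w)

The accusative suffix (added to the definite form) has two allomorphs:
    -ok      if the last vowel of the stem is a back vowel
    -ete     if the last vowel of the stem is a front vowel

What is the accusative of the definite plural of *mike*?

*mike* — final sound /e/ (a vowel) → -jij → *mikejij*.
The final consonant of the plural form *mikejij* is /j/, which is coronal, so the definite suffix is -tor, giving *mikejijtor*.
Since the last vowel of the definite form *mikejijtor* is /o/ (a back vowel), it takes -ok, giving *mikejijtorok*.

mikejijtorok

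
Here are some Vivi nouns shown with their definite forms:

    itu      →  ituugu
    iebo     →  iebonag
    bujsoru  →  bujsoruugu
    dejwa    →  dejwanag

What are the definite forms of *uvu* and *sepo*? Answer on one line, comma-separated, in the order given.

uvuugu, seponag

The suffix is conditioned by the last vowel: -ugu when the last vowel of the stem is a high vowel (*itu*, *bujsoru*); -nag when the last vowel of the stem is a non-high vowel (*iebo*, *dejwa*).
The last vowel of *uvu* is /u/, which is a high vowel, so the suffix is -ugu, giving *uvuugu*.
The last vowel of *sepo* is /o/, which is a non-high vowel, so the suffix is -nag, giving *seponag*.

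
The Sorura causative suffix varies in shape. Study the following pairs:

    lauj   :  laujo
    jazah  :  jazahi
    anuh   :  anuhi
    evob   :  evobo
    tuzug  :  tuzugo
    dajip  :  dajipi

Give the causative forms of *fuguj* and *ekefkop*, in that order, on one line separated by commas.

Looking at the final consonant of each stem: -i when the stem ends in a voiceless consonant (*jazah*, *anuh*, *dajip*); -o when the stem ends in a voiced consonant (*lauj*, *evob*, *tuzug*).
*fuguj* — final consonant /j/ (voiced) → -o → *fugujo*.
Since the final consonant of *ekefkop* is /p/ (voiceless), it takes -i, giving *ekefkopi*.

fugujo, ekefkopi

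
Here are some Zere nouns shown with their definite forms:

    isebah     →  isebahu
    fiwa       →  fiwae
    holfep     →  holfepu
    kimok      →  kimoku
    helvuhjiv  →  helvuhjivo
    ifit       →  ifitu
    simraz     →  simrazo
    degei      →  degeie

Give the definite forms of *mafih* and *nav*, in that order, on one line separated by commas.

The alternation tracks the final sound of the stem — -u when the stem ends in a voiceless consonant (*isebah*, *holfep*, *kimok*, *ifit*); -o when the stem ends in a voiced consonant (*helvuhjiv*, *simraz*); -e when the stem ends in a vowel (*fiwa*, *degei*).
*mafih* — final sound /h/ (a voiceless consonant) → -u → *mafihu*.
Since the final sound of *nav* is /v/ (a voiced consonant), it takes -o, giving *navo*.

mafihu, navo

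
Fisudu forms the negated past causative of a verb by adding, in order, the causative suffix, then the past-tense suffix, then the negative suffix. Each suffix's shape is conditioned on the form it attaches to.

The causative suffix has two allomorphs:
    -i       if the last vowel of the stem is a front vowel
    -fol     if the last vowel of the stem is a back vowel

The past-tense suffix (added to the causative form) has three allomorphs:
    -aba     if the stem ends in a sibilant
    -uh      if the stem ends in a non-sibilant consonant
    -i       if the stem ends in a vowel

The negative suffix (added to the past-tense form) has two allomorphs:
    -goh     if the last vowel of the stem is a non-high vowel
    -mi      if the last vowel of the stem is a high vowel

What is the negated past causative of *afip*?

afipiimi

The last vowel of *afip* is /i/, which is a front vowel, so the causative suffix is -i, giving *afipi*.
The causative form *afipi* — final sound /i/ (a vowel) → -i → *afipii*.
The past-tense form *afipii* — last vowel /i/ (a high vowel) → -mi → *afipiimi*.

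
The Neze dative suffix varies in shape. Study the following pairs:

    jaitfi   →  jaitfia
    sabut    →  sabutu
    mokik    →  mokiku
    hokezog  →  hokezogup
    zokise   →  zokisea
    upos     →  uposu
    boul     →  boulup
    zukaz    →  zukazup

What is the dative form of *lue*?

Looking at the final sound of each stem: -u when the stem ends in a voiceless consonant (*sabut*, *mokik*, *upos*); -up when the stem ends in a voiced consonant (*hokezog*, *boul*, *zukaz*); -a when the stem ends in a vowel (*jaitfi*, *zokise*).
Since the final sound of *lue* is /e/ (a vowel), it takes -a, giving *luea*.

luea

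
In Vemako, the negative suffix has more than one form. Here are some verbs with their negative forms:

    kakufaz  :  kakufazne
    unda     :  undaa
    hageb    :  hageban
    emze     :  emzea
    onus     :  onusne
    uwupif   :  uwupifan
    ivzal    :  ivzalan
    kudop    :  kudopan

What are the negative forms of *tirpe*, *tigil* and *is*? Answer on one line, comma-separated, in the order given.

Looking at the final sound of each stem: -ne when the stem ends in a sibilant (*kakufaz*, *onus*); -an when the stem ends in a non-sibilant consonant (*hageb*, *uwupif*, *ivzal*, *kudop*); -a when the stem ends in a vowel (*unda*, *emze*).
The final sound of *tirpe* is /e/, which is a vowel, so the suffix is -a, giving *tirpea*.
*tigil* — final sound /l/ (a non-sibilant consonant) → -an → *tigilan*.
The final sound of *is* is /s/, which is a sibilant, so the suffix is -ne, giving *isne*.

tirpea, tigilan, isne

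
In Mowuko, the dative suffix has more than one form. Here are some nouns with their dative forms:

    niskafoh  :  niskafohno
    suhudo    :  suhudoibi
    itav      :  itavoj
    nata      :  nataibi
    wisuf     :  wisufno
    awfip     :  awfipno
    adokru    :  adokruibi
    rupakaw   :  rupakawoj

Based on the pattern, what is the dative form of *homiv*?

homivoj

The pattern is voicing of the final sound: -no when the stem ends in a voiceless consonant (*niskafoh*, *wisuf*, *awfip*); -oj when the stem ends in a voiced consonant (*itav*, *rupakaw*); -ibi when the stem ends in a vowel (*suhudo*, *nata*, *adokru*).
The final sound of *homiv* is /v/, which is a voiced consonant, so the suffix is -oj, giving *homivoj*.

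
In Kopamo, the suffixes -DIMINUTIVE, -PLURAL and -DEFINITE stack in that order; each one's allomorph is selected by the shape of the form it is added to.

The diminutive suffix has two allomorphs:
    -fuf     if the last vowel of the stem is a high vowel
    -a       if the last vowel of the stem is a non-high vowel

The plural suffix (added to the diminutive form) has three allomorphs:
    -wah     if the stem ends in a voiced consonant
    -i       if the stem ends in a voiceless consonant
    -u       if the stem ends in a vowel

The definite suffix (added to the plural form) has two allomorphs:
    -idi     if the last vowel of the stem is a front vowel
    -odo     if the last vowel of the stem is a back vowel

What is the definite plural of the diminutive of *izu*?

Since the last vowel of *izu* is /u/ (a high vowel), it takes -fuf, giving *izufuf*.
The final sound of the diminutive form *izufuf* is /f/, which is a voiceless consonant, so the plural suffix is -i, giving *izufufi*.
The plural form *izufufi* — last vowel /i/ (a front vowel) → -idi → *izufufiidi*.

izufufiidi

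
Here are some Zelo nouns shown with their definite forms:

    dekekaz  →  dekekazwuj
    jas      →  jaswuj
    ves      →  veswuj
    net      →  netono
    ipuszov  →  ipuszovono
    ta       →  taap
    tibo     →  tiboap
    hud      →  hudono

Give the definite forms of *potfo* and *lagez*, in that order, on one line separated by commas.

potfoap, lagezwuj

Looking at the final sound of each stem: -wuj when the stem ends in a sibilant (*dekekaz*, *jas*, *ves*); -ono when the stem ends in a non-sibilant consonant (*net*, *ipuszov*, *hud*); -ap when the stem ends in a vowel (*ta*, *tibo*).
The final sound of *potfo* is /o/, which is a vowel, so the suffix is -ap, giving *potfoap*.
*lagez* — final sound /z/ (a sibilant) → -wuj → *lagezwuj*.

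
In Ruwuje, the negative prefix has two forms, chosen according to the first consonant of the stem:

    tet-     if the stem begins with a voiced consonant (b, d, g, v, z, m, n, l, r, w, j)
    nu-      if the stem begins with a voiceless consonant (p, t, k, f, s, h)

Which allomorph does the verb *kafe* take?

Since the first consonant of *kafe* is /k/ (voiceless), it takes nu-.

nu-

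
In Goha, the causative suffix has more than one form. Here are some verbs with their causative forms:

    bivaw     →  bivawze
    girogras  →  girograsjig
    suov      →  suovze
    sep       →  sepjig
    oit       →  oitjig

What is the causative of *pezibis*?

pezibisjig

Looking at the final consonant of each stem: -jig when the stem ends in a voiceless consonant (*girogras*, *sep*, *oit*); -ze when the stem ends in a voiced consonant (*bivaw*, *suov*).
*pezibis*: final consonant = /s/, voiceless → -jig → *pezibisjig*.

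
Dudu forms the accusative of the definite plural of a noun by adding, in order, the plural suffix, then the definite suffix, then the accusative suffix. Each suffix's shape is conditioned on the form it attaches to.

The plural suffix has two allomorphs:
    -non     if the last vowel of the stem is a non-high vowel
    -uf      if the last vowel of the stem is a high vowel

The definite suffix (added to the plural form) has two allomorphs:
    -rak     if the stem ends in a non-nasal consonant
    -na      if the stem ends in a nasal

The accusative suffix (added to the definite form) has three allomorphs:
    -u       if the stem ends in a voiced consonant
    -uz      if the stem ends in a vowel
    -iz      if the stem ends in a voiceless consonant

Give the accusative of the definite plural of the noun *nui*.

nuiufrakiz

The last vowel of *nui* is /i/, which is a high vowel, so the plural suffix is -uf, giving *nuiuf*.
The plural form *nuiuf*: final consonant = /f/, non-nasal → -rak → *nuiufrak*.
The definite form *nuiufrak*: final sound = /k/, a voiceless consonant → -iz → *nuiufrakiz*.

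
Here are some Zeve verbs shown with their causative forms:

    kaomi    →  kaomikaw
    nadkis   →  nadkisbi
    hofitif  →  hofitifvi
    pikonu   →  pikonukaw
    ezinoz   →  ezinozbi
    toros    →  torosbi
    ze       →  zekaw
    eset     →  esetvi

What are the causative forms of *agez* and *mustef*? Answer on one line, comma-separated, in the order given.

Looking at the final sound of each stem: -bi when the stem ends in a sibilant (*nadkis*, *ezinoz*, *toros*); -vi when the stem ends in a non-sibilant consonant (*hofitif*, *eset*); -kaw when the stem ends in a vowel (*kaomi*, *pikonu*, *ze*).
Since the final sound of *agez* is /z/ (a sibilant), it takes -bi, giving *agezbi*.
*mustef*: final sound = /f/, a non-sibilant consonant → -vi → *mustefvi*.

agezbi, mustefvi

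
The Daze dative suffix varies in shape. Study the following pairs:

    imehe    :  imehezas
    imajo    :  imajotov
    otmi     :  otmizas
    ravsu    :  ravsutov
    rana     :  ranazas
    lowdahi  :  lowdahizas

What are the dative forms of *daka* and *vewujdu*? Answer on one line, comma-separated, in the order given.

The pattern is rounding harmony: -tov when the last vowel of the stem is a rounded vowel (*imajo*, *ravsu*); -zas when the last vowel of the stem is an unrounded vowel (*imehe*, *otmi*, *rana*, *lowdahi*).
The last vowel of *daka* is /a/, which is an unrounded vowel, so the suffix is -zas, giving *dakazas*.
*vewujdu* — last vowel /u/ (a rounded vowel) → -tov → *vewujdutov*.

dakazas, vewujdutov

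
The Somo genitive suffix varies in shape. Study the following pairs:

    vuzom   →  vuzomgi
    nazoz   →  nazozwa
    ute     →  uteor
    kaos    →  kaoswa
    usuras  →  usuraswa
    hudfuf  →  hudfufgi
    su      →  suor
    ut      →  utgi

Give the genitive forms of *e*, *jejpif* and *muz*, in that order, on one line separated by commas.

The alternation tracks the final sound of the stem — -wa when the stem ends in a sibilant (*nazoz*, *kaos*, *usuras*); -gi when the stem ends in a non-sibilant consonant (*vuzom*, *hudfuf*, *ut*); -or when the stem ends in a vowel (*ute*, *su*).
*e* — final sound /e/ (a vowel) → -or → *eor*.
The final sound of *jejpif* is /f/, which is a non-sibilant consonant, so the suffix is -gi, giving *jejpifgi*.
*muz* — final sound /z/ (a sibilant) → -wa → *muzwa*.

eor, jejpifgi, muzwa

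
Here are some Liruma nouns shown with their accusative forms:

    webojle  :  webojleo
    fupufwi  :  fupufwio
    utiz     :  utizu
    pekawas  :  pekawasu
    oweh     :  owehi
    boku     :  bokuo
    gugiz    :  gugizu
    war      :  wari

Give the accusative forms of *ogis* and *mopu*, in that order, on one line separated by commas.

The alternation tracks the final sound of the stem — -u when the stem ends in a sibilant (*utiz*, *pekawas*, *gugiz*); -i when the stem ends in a non-sibilant consonant (*oweh*, *war*); -o when the stem ends in a vowel (*webojle*, *fupufwi*, *boku*).
The final sound of *ogis* is /s/, which is a sibilant, so the suffix is -u, giving *ogisu*.
The final sound of *mopu* is /u/, which is a vowel, so the suffix is -o, giving *mopuo*.

ogisu, mopuo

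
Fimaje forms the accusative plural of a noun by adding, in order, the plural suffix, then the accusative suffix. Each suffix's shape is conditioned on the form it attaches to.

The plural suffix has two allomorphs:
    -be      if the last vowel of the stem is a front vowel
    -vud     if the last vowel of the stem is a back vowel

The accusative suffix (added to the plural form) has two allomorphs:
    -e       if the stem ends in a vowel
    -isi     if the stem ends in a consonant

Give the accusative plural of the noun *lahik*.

Since the last vowel of *lahik* is /i/ (a front vowel), it takes -be, giving *lahikbe*.
The plural form *lahikbe* — final sound /e/ (a vowel) → -e → *lahikbee*.

lahikbee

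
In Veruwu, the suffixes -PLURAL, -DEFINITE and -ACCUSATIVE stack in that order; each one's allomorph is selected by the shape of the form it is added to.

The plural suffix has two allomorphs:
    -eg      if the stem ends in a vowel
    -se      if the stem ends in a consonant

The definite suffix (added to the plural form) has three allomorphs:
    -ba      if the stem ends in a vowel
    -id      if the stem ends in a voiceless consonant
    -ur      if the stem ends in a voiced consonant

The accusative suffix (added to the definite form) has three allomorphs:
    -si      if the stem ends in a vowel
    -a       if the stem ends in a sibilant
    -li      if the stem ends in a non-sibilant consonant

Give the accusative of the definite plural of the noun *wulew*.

Since the final sound of *wulew* is /w/ (a consonant), it takes -se, giving *wulewse*.
Since the final sound of the plural form *wulewse* is /e/ (a vowel), it takes -ba, giving *wulewseba*.
The definite form *wulewseba* — final sound /a/ (a vowel) → -si → *wulewsebasi*.

wulewsebasi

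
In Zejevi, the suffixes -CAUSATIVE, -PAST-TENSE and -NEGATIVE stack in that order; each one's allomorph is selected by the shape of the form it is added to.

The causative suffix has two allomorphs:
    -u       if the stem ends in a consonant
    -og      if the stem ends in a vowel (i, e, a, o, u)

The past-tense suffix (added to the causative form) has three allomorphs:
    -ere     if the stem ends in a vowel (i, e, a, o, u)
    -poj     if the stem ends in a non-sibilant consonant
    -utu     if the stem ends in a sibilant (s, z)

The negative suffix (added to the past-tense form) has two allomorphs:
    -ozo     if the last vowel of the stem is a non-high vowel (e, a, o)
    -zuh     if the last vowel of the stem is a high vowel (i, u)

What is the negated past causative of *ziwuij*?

Since the final sound of *ziwuij* is /j/ (a consonant), it takes -u, giving *ziwuiju*.
The causative form *ziwuiju* — final sound /u/ (a vowel) → -ere → *ziwuijuere*.
The last vowel of the past-tense form *ziwuijuere* is /e/, which is a non-high vowel, so the negative suffix is -ozo, giving *ziwuijuereozo*.

ziwuijuereozo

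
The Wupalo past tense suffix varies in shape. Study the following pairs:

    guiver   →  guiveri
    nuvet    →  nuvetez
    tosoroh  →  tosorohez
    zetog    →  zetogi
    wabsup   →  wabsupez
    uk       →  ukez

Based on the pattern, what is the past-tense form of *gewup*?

Looking at the final consonant of each stem: -ez when the stem ends in a voiceless consonant (*nuvet*, *tosoroh*, *wabsup*, *uk*); -i when the stem ends in a voiced consonant (*guiver*, *zetog*).
Since the final consonant of *gewup* is /p/ (voiceless), it takes -ez, giving *gewupez*.

gewupez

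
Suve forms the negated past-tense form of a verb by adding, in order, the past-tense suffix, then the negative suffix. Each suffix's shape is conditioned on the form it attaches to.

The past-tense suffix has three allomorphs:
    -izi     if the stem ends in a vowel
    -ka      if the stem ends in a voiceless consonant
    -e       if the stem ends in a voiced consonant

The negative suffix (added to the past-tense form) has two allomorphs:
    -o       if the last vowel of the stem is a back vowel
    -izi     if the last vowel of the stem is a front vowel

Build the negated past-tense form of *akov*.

akoveizi

*akov* — final sound /v/ (a voiced consonant) → -e → *akove*.
Since the last vowel of the past-tense form *akove* is /e/ (a front vowel), it takes -izi, giving *akoveizi*.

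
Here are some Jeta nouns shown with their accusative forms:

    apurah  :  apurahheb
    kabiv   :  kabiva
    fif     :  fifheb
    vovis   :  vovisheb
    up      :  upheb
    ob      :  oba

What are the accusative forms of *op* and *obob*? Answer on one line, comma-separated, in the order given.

opheb, oboba

The pattern is voicing of the final consonant: -heb when the stem ends in a voiceless consonant (*apurah*, *fif*, *vovis*, *up*); -a when the stem ends in a voiced consonant (*kabiv*, *ob*).
Since the final consonant of *op* is /p/ (voiceless), it takes -heb, giving *opheb*.
The final consonant of *obob* is /b/, which is voiced, so the suffix is -a, giving *oboba*.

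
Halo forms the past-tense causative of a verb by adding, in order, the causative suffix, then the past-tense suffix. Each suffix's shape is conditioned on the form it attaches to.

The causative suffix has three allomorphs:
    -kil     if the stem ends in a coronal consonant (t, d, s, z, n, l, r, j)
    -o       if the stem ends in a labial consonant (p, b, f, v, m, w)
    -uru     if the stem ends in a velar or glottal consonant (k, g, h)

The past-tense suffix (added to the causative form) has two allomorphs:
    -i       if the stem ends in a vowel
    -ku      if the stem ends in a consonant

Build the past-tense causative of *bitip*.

*bitip*: final consonant = /p/, labial → -o → *bitipo*.
The final sound of the causative form *bitipo* is /o/, which is a vowel, so the past-tense suffix is -i, giving *bitipoi*.

bitipoi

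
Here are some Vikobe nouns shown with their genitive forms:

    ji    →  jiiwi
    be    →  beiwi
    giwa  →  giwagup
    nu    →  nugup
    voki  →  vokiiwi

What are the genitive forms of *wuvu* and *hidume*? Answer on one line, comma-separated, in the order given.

wuvugup, hidumeiwi

The pattern is front/back vowel harmony: -iwi when the last vowel of the stem is a front vowel (*ji*, *be*, *voki*); -gup when the last vowel of the stem is a back vowel (*giwa*, *nu*).
The last vowel of *wuvu* is /u/, which is a back vowel, so the suffix is -gup, giving *wuvugup*.
*hidume*: last vowel = /e/, a front vowel → -iwi → *hidumeiwi*.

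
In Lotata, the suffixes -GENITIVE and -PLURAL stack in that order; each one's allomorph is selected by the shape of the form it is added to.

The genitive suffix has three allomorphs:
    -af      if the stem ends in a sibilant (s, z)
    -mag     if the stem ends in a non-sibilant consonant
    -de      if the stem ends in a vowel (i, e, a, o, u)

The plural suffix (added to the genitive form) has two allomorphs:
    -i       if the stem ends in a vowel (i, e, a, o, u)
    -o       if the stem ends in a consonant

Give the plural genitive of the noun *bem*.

bemmago

Since the final sound of *bem* is /m/ (a non-sibilant consonant), it takes -mag, giving *bemmag*.
The final sound of the genitive form *bemmag* is /g/, which is a consonant, so the plural suffix is -o, giving *bemmago*.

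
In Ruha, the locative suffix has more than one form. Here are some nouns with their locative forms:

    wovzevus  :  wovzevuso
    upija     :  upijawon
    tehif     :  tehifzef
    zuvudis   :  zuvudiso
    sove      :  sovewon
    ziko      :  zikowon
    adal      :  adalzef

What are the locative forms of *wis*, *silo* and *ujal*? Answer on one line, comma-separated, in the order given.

wiso, silowon, ujalzef

The pattern is sibilance of the final sound: -o when the stem ends in a sibilant (*wovzevus*, *zuvudis*); -zef when the stem ends in a non-sibilant consonant (*tehif*, *adal*); -won when the stem ends in a vowel (*upija*, *sove*, *ziko*).
The final sound of *wis* is /s/, which is a sibilant, so the suffix is -o, giving *wiso*.
*silo* — final sound /o/ (a vowel) → -won → *silowon*.
Since the final sound of *ujal* is /l/ (a non-sibilant consonant), it takes -zef, giving *ujalzef*.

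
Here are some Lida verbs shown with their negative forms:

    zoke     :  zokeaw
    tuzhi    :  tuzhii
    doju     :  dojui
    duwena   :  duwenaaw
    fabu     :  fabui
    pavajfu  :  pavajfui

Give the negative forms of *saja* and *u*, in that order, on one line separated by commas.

The pattern is height harmony: -i when the last vowel of the stem is a high vowel (*tuzhi*, *doju*, *fabu*, *pavajfu*); -aw when the last vowel of the stem is a non-high vowel (*zoke*, *duwena*).
*saja* — last vowel /a/ (a non-high vowel) → -aw → *sajaaw*.
The last vowel of *u* is /u/, which is a high vowel, so the suffix is -i, giving *ui*.

sajaaw, ui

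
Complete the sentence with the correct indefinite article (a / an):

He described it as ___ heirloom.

The indefinite article is chosen by the initial *sound* of the following word, not its spelling.
*heirloom* begins with the sound /ɛ/ (silent h) — a vowel sound.
So the article is *an*: He described it as an heirloom.

an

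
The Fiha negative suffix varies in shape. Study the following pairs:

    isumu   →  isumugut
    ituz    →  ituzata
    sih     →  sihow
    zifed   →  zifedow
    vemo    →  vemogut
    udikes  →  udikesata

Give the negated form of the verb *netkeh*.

netkehow

The pattern is sibilance of the final sound: -ata when the stem ends in a sibilant (*ituz*, *udikes*); -ow when the stem ends in a non-sibilant consonant (*sih*, *zifed*); -gut when the stem ends in a vowel (*isumu*, *vemo*).
Since the final sound of *netkeh* is /h/ (a non-sibilant consonant), it takes -ow, giving *netkehow*.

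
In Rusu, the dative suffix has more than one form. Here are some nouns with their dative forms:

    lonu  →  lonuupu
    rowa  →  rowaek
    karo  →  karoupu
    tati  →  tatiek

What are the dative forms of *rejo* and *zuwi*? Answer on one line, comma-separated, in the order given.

Looking at the last vowel of each stem: -upu when the last vowel of the stem is a rounded vowel (*lonu*, *karo*); -ek when the last vowel of the stem is an unrounded vowel (*rowa*, *tati*).
*rejo*: last vowel = /o/, a rounded vowel → -upu → *rejoupu*.
Since the last vowel of *zuwi* is /i/ (an unrounded vowel), it takes -ek, giving *zuwiek*.

rejoupu, zuwiek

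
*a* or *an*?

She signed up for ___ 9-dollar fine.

a

The indefinite article is chosen by the initial *sound* of the following word, not its spelling.
The number *9* is spoken "nine", beginning with /naɪn/ — a consonant sound.
So the article is *a*: She signed up for a 9-dollar fine.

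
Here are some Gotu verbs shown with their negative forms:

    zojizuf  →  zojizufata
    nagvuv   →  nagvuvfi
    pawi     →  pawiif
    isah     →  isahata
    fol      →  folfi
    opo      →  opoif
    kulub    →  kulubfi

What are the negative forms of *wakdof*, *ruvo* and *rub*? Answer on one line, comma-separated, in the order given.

wakdofata, ruvoif, rubfi

The alternation tracks the final sound of the stem — -ata when the stem ends in a voiceless consonant (*zojizuf*, *isah*); -fi when the stem ends in a voiced consonant (*nagvuv*, *fol*, *kulub*); -if when the stem ends in a vowel (*pawi*, *opo*).
*wakdof* — final sound /f/ (a voiceless consonant) → -ata → *wakdofata*.
*ruvo*: final sound = /o/, a vowel → -if → *ruvoif*.
Since the final sound of *rub* is /b/ (a voiced consonant), it takes -fi, giving *rubfi*.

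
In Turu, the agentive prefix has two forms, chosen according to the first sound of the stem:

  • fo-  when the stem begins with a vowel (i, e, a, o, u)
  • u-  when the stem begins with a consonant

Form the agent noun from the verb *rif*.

urif

*rif* — first sound /r/ (a consonant) → u- → *urif*.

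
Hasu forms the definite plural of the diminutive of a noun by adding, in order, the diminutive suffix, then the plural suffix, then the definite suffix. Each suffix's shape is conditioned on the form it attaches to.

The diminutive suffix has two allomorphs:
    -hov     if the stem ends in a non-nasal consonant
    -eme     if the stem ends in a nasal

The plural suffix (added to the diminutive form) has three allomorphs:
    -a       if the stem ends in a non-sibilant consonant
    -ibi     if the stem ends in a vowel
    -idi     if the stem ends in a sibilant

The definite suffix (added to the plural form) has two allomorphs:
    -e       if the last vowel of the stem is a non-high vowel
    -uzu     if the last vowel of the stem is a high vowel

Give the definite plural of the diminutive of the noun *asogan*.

asoganemeibiuzu

The final consonant of *asogan* is /n/, which is a nasal, so the diminutive suffix is -eme, giving *asoganeme*.
The final sound of the diminutive form *asoganeme* is /e/, which is a vowel, so the plural suffix is -ibi, giving *asoganemeibi*.
The last vowel of the plural form *asoganemeibi* is /i/, which is a high vowel, so the definite suffix is -uzu, giving *asoganemeibiuzu*.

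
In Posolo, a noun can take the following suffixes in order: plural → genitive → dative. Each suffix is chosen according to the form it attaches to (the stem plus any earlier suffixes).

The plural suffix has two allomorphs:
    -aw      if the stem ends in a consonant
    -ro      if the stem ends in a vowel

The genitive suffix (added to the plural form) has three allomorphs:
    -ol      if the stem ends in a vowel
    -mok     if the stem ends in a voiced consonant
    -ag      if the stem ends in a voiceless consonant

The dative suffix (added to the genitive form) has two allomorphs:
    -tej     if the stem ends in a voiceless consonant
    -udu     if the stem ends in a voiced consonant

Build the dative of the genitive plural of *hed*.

*hed*: final sound = /d/, a consonant → -aw → *hedaw*.
The plural form *hedaw* — final sound /w/ (a voiced consonant) → -mok → *hedawmok*.
The final consonant of the genitive form *hedawmok* is /k/, which is voiceless, so the dative suffix is -tej, giving *hedawmoktej*.

hedawmoktej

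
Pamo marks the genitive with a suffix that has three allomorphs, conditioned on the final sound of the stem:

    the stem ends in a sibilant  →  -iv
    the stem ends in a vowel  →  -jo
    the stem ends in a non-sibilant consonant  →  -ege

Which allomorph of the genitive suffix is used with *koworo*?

-jo

*koworo*: final sound = /o/, a vowel → -jo.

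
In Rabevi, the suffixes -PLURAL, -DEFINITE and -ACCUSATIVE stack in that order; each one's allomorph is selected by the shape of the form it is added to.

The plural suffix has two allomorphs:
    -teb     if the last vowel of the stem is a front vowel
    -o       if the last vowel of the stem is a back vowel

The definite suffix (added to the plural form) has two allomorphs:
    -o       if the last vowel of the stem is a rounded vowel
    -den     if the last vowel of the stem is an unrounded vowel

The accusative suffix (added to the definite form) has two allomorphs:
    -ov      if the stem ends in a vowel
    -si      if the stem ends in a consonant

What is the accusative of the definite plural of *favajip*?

favajiptebdensi

*favajip*: last vowel = /i/, a front vowel → -teb → *favajipteb*.
The last vowel of the plural form *favajipteb* is /e/, which is an unrounded vowel, so the definite suffix is -den, giving *favajiptebden*.
Since the final sound of the definite form *favajiptebden* is /n/ (a consonant), it takes -si, giving *favajiptebdensi*.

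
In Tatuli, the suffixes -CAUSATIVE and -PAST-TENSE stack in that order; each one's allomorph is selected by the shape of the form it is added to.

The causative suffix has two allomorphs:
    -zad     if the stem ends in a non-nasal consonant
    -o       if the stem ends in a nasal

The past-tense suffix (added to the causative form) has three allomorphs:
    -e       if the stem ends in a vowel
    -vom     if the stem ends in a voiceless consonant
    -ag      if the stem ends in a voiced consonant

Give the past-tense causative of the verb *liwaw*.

liwawzadag

*liwaw* — final consonant /w/ (non-nasal) → -zad → *liwawzad*.
Since the final sound of the causative form *liwawzad* is /d/ (a voiced consonant), it takes -ag, giving *liwawzadag*.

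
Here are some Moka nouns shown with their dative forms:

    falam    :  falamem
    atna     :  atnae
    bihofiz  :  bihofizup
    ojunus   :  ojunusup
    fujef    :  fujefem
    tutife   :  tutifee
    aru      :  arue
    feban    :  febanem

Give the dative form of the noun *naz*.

nazup

The alternation tracks the final sound of the stem — -up when the stem ends in a sibilant (*bihofiz*, *ojunus*); -em when the stem ends in a non-sibilant consonant (*falam*, *fujef*, *feban*); -e when the stem ends in a vowel (*atna*, *tutife*, *aru*).
*naz* — final sound /z/ (a sibilant) → -up → *nazup*.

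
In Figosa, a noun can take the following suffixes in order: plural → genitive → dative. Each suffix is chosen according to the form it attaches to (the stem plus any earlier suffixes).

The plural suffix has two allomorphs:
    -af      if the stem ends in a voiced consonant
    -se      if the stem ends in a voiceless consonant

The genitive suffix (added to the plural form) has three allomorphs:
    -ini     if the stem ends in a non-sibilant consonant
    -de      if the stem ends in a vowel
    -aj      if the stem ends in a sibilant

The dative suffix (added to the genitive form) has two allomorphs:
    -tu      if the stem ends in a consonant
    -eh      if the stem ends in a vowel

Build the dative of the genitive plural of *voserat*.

voseratsedeeh

Since the final consonant of *voserat* is /t/ (voiceless), it takes -se, giving *voseratse*.
The plural form *voseratse* — final sound /e/ (a vowel) → -de → *voseratsede*.
Since the final sound of the genitive form *voseratsede* is /e/ (a vowel), it takes -eh, giving *voseratsedeeh*.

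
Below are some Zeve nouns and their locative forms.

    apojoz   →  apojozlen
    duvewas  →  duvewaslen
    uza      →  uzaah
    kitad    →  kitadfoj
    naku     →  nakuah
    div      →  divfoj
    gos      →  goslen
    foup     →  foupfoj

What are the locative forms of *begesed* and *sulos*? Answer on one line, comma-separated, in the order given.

begesedfoj, suloslen

The suffix is conditioned by the final sound: -len when the stem ends in a sibilant (*apojoz*, *duvewas*, *gos*); -foj when the stem ends in a non-sibilant consonant (*kitad*, *div*, *foup*); -ah when the stem ends in a vowel (*uza*, *naku*).
*begesed* — final sound /d/ (a non-sibilant consonant) → -foj → *begesedfoj*.
The final sound of *sulos* is /s/, which is a sibilant, so the suffix is -len, giving *suloslen*.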